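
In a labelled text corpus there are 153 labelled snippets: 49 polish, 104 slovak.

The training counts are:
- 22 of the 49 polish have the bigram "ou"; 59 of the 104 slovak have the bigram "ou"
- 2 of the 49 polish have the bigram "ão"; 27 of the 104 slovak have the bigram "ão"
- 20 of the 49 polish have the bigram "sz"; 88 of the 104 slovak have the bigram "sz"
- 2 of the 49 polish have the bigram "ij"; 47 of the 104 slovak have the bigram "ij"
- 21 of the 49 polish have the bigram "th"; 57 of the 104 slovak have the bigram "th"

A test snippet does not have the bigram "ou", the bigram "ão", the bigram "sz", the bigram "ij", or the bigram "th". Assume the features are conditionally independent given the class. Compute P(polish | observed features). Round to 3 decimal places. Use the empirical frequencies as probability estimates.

0.869

polish: (49/153) × (27/49) × (47/49) × (29/49) × (47/49) × (28/49) ≈ 0.0549085
slovak: (104/153) × (45/104) × (77/104) × (16/104) × (57/104) × (47/104) ≈ 0.00829796
P(polish | x) = 0.0549085 / 0.06320646 ≈ 0.869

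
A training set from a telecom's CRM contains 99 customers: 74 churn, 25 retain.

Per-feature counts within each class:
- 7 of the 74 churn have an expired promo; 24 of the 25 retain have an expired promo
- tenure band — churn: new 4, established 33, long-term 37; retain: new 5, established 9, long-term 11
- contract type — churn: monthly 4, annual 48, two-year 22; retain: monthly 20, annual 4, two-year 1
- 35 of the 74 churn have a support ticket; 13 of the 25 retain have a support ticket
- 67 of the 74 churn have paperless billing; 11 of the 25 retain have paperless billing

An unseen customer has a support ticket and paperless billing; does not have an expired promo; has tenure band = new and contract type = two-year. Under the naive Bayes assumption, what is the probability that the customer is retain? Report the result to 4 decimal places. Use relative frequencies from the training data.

churn: (74/99) × (67/74) × (4/74) × (22/74) × (35/74) × (67/74) ≈ 0.00465734
retain: (25/99) × (1/25) × (5/25) × (1/25) × (13/25) × (11/25) ≈ 0.0000184889
P(retain | x) = 0.0000184889 / 0.0046758289 ≈ 0.0040

0.0040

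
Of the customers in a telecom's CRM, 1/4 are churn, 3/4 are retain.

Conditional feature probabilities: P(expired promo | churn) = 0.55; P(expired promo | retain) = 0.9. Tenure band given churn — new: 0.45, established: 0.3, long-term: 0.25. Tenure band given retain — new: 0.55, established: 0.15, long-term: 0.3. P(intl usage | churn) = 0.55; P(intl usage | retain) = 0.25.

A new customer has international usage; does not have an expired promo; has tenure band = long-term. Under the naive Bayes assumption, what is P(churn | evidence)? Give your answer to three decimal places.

churn: 0.25 × (1−0.55) × 0.25 × 0.55 = 0.01546875
retain: 0.75 × (1−0.9) × 0.3 × 0.25 = 0.005625
P(churn | x) = 0.01546875 / 0.02109375 ≈ 0.733

0.733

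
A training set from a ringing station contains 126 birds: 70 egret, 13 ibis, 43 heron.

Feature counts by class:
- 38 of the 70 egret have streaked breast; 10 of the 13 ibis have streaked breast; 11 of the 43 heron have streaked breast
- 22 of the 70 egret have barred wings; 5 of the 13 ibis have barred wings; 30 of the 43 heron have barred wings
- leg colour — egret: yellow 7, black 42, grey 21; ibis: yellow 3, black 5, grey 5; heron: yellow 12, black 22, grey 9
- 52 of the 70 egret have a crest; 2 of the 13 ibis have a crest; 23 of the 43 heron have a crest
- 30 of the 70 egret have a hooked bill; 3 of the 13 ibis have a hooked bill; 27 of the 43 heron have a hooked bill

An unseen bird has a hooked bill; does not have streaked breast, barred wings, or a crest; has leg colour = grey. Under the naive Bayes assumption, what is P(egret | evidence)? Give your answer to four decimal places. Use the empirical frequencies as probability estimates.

egret: (70/126) × (32/70) × (48/70) × (21/70) × (18/70) × (30/70) ≈ 0.0057576
ibis: (13/126) × (3/13) × (8/13) × (5/13) × (11/13) × (3/13) ≈ 0.0011004
heron: (43/126) × (32/43) × (13/43) × (9/43) × (20/43) × (27/43) ≈ 0.00469337
P(egret | x) = 0.0057576 / 0.01155137 ≈ 0.4984

0.4984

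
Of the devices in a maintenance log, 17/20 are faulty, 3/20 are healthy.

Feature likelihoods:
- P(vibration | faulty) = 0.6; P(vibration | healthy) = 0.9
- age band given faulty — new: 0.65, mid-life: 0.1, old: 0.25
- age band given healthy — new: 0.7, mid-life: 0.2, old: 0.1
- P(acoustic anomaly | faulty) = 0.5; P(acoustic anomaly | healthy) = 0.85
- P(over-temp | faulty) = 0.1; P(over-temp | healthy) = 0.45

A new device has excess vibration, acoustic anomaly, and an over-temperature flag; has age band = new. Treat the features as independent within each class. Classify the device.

faulty: 0.85 × 0.6 × 0.65 × 0.5 × 0.1 = 0.016575
healthy: 0.15 × 0.9 × 0.7 × 0.85 × 0.45 = 0.03614625
Highest score → healthy.

healthy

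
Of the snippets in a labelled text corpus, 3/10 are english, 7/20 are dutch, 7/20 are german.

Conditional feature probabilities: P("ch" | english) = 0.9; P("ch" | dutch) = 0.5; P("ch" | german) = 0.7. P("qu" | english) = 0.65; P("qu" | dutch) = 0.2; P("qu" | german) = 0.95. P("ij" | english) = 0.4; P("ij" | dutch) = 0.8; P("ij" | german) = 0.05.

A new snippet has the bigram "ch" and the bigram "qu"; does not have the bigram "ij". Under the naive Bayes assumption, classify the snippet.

german

english: 0.3 × 0.9 × 0.65 × (1−0.4) = 0.1053
dutch: 0.35 × 0.5 × 0.2 × (1−0.8) = 0.007
german: 0.35 × 0.7 × 0.95 × (1−0.05) = 0.2211125
Highest score → german.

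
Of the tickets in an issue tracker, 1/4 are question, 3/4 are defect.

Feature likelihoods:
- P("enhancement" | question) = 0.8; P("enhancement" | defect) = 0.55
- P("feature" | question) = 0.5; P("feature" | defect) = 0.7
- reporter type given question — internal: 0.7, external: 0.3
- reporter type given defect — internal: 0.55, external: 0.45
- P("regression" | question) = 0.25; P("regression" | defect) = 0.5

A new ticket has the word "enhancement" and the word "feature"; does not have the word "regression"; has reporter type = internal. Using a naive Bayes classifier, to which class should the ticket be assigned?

question: 0.25 × 0.8 × 0.5 × 0.7 × (1−0.25) = 0.0525
defect: 0.75 × 0.55 × 0.7 × 0.55 × (1−0.5) = 0.07940625
Highest score → defect.

defect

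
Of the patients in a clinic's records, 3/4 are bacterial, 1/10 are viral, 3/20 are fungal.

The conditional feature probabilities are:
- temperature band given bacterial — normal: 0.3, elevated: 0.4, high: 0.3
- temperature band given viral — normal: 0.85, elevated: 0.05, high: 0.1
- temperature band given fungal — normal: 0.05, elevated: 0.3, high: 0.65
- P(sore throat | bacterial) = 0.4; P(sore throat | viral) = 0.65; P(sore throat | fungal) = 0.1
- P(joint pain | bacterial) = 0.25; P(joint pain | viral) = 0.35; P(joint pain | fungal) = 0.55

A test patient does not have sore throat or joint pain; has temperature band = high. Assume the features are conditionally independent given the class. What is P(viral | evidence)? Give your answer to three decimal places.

0.016

bacterial: 0.75 × 0.3 × (1−0.4) × (1−0.25) = 0.10125
viral: 0.1 × 0.1 × (1−0.65) × (1−0.35) = 0.002275
fungal: 0.15 × 0.65 × (1−0.1) × (1−0.55) = 0.0394875
P(viral | x) = 0.002275 / 0.1430125 ≈ 0.016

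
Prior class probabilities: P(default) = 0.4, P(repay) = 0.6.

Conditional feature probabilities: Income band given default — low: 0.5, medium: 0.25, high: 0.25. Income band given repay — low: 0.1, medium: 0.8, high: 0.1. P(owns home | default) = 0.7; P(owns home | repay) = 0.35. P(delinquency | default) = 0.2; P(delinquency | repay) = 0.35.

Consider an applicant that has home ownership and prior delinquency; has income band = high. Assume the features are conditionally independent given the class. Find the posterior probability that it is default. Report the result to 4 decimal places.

0.6557

default: 0.4 × 0.25 × 0.7 × 0.2 = 0.014
repay: 0.6 × 0.1 × 0.35 × 0.35 = 0.00735
P(default | x) = 0.014 / 0.02135 ≈ 0.6557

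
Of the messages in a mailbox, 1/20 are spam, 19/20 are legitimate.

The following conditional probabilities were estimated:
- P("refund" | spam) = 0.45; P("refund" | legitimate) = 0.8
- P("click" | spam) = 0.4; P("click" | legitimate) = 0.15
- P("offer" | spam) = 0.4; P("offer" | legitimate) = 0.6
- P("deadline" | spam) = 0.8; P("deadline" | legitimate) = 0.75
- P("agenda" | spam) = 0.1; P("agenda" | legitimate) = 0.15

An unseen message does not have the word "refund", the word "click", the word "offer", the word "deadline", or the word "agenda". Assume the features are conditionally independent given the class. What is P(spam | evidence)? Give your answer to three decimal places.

spam: 0.05 × (1−0.45) × (1−0.4) × (1−0.4) × (1−0.8) × (1−0.1) = 0.001782
legitimate: 0.95 × (1−0.8) × (1−0.15) × (1−0.6) × (1−0.75) × (1−0.15) = 0.0137275
P(spam | x) = 0.001782 / 0.0155095 ≈ 0.115

0.115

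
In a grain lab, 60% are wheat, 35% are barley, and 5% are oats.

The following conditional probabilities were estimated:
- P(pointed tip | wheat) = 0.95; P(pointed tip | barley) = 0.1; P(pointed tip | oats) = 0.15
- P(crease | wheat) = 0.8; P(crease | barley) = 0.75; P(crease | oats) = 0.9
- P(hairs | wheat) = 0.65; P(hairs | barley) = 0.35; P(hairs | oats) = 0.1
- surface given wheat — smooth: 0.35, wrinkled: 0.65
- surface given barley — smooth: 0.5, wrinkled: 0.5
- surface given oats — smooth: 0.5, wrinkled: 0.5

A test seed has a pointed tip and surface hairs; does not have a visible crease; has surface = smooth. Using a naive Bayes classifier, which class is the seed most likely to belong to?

wheat: 0.6 × 0.95 × (1−0.8) × 0.65 × 0.35 = 0.025935
barley: 0.35 × 0.1 × (1−0.75) × 0.35 × 0.5 = 0.00153125
oats: 0.05 × 0.15 × (1−0.9) × 0.1 × 0.5 = 0.0000375
Highest score → wheat.

wheat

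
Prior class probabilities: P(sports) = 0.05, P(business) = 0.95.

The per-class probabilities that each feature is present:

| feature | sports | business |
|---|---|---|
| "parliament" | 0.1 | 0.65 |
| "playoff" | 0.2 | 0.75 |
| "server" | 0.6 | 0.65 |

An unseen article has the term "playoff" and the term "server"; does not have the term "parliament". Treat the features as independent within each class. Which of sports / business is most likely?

business

sports: 0.05 × (1−0.1) × 0.2 × 0.6 = 0.0054
business: 0.95 × (1−0.65) × 0.75 × 0.65 = 0.16209375
Highest score → business.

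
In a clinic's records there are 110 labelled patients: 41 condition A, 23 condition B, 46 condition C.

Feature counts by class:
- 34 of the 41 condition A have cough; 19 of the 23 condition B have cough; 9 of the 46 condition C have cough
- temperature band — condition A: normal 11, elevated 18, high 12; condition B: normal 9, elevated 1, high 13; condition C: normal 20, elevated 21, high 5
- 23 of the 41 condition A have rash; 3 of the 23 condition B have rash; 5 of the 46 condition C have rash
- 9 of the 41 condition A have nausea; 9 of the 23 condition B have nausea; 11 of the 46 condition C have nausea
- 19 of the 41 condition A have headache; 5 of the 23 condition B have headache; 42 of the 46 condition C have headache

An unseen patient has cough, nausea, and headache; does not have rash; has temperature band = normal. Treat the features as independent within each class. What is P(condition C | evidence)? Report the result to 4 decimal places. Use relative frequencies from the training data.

condition A: (41/110) × (34/41) × (11/41) × (18/41) × (9/41) × (19/41) ≈ 0.0037035
condition B: (23/110) × (19/23) × (9/23) × (20/23) × (9/23) × (5/23) ≈ 0.00499959
condition C: (46/110) × (9/46) × (20/46) × (41/46) × (11/46) × (42/46) ≈ 0.00692268
P(condition C | x) = 0.00692268 / 0.01562577 ≈ 0.4430

0.4430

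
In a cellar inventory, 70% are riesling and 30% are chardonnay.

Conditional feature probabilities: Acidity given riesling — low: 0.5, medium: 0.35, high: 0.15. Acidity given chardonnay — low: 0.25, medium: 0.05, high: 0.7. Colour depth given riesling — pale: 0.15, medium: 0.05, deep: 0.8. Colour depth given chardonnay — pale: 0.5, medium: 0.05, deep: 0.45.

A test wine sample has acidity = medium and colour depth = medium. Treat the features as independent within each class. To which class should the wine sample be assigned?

riesling: 0.7 × 0.35 × 0.05 = 0.01225
chardonnay: 0.3 × 0.05 × 0.05 = 0.00075
Highest score → riesling.

riesling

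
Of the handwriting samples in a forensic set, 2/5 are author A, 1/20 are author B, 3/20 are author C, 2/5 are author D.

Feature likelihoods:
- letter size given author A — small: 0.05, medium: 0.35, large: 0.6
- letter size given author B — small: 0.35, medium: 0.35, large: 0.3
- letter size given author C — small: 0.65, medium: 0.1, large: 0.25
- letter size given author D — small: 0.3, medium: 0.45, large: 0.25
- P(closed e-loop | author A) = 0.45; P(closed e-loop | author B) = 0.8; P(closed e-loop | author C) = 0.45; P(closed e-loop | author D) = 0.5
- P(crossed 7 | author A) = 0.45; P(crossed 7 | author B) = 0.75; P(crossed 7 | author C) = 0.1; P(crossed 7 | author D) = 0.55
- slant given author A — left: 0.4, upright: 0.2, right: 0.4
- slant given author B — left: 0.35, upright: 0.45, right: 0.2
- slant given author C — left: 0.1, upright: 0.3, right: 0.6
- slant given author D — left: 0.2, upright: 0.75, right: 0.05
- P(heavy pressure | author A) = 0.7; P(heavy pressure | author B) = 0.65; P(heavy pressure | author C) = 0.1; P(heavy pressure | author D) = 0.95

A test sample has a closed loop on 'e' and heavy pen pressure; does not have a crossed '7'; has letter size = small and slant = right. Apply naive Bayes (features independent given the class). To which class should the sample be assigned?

author A: 0.4 × 0.05 × 0.45 × (1−0.45) × 0.4 × 0.7 = 0.001386
author B: 0.05 × 0.35 × 0.8 × (1−0.75) × 0.2 × 0.65 = 0.000455
author C: 0.15 × 0.65 × 0.45 × (1−0.1) × 0.6 × 0.1 = 0.00236925
author D: 0.4 × 0.3 × 0.5 × (1−0.55) × 0.05 × 0.95 = 0.0012825
Highest score → author C.

author C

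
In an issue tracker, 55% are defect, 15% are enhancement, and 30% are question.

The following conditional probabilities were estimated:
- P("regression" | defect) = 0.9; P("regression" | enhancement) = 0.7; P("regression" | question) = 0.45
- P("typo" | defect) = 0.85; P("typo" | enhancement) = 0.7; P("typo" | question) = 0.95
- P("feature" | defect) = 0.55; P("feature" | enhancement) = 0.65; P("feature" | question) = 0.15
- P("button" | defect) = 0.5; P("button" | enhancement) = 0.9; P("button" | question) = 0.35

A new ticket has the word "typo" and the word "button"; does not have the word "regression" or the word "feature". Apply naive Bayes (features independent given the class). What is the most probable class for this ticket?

defect: 0.55 × (1−0.9) × 0.85 × (1−0.55) × 0.5 = 0.01051875
enhancement: 0.15 × (1−0.7) × 0.7 × (1−0.65) × 0.9 = 0.0099225
question: 0.3 × (1−0.45) × 0.95 × (1−0.15) × 0.35 = 0.046633125
Highest score → question.

question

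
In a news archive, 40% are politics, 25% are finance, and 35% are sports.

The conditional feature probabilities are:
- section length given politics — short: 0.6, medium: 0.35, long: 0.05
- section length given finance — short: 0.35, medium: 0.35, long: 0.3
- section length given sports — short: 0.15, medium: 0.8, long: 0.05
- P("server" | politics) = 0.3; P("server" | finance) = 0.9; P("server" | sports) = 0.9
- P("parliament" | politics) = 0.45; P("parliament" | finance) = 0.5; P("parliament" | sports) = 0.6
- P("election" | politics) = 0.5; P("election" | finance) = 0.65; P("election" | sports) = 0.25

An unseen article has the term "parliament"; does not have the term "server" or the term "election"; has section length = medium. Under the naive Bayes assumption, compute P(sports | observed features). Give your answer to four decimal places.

0.3482

politics: 0.4 × 0.35 × (1−0.3) × 0.45 × (1−0.5) = 0.02205
finance: 0.25 × 0.35 × (1−0.9) × 0.5 × (1−0.65) = 0.00153125
sports: 0.35 × 0.8 × (1−0.9) × 0.6 × (1−0.25) = 0.0126
P(sports | x) = 0.0126 / 0.03618125 ≈ 0.3482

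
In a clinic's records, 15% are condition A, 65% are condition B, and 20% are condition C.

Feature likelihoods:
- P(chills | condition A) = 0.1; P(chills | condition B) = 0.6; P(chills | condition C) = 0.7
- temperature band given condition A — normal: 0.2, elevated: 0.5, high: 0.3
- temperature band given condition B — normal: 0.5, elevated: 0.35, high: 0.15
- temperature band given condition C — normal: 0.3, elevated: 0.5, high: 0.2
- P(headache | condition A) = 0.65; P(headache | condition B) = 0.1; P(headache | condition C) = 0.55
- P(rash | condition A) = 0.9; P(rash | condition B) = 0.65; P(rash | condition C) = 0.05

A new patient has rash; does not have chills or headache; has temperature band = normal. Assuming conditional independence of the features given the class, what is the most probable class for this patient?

condition B

condition A: 0.15 × (1−0.1) × 0.2 × (1−0.65) × 0.9 = 0.008505
condition B: 0.65 × (1−0.6) × 0.5 × (1−0.1) × 0.65 = 0.07605
condition C: 0.2 × (1−0.7) × 0.3 × (1−0.55) × 0.05 = 0.000405
Highest score → condition B.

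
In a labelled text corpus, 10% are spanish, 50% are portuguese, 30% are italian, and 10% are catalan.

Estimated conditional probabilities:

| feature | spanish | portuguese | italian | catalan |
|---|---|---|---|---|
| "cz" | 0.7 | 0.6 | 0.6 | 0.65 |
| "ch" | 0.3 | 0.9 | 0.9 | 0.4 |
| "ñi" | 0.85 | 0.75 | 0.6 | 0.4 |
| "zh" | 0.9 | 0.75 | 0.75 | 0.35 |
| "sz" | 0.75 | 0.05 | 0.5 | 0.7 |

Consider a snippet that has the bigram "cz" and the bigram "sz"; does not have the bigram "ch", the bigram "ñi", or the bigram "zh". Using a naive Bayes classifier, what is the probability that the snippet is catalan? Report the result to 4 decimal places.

spanish: 0.1 × 0.7 × (1−0.3) × (1−0.85) × (1−0.9) × 0.75 = 0.00055125
portuguese: 0.5 × 0.6 × (1−0.9) × (1−0.75) × (1−0.75) × 0.05 = 0.00009375
italian: 0.3 × 0.6 × (1−0.9) × (1−0.6) × (1−0.75) × 0.5 = 0.0009
catalan: 0.1 × 0.65 × (1−0.4) × (1−0.4) × (1−0.35) × 0.7 = 0.010647
P(catalan | x) = 0.010647 / 0.012192 ≈ 0.8733

0.8733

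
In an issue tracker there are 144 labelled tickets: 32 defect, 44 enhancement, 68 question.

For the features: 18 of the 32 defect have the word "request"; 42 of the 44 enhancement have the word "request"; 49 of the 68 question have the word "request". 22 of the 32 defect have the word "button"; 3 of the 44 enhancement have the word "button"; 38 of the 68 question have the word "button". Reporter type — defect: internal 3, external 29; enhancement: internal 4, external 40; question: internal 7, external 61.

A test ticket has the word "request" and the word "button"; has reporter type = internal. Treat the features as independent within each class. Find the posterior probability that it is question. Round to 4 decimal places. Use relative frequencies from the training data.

defect: (32/144) × (18/32) × (22/32) × (3/32) = 0.008056640625
enhancement: (44/144) × (42/44) × (3/44) × (4/44) ≈ 0.00180785
question: (68/144) × (49/68) × (38/68) × (7/68) ≈ 0.0195748
P(question | x) = 0.0195748 / 0.029439290625 ≈ 0.6649

0.6649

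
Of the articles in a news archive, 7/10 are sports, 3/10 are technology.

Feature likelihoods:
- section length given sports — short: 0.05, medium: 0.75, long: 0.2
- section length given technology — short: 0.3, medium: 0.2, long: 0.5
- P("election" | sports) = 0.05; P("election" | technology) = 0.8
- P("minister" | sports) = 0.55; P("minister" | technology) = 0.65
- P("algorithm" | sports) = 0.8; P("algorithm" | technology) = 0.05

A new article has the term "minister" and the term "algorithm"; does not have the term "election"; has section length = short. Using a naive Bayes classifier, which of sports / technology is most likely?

sports

sports: 0.7 × 0.05 × (1−0.05) × 0.55 × 0.8 = 0.01463
technology: 0.3 × 0.3 × (1−0.8) × 0.65 × 0.05 = 0.000585
Highest score → sports.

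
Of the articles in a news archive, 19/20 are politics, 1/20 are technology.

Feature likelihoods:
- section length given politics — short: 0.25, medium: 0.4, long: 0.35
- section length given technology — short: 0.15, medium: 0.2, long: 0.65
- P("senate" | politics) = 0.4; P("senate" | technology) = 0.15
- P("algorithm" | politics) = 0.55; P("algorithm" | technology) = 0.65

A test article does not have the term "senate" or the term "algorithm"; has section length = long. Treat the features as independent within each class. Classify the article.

politics: 0.95 × 0.35 × (1−0.4) × (1−0.55) = 0.089775
technology: 0.05 × 0.65 × (1−0.15) × (1−0.65) = 0.00966875
Highest score → politics.

politics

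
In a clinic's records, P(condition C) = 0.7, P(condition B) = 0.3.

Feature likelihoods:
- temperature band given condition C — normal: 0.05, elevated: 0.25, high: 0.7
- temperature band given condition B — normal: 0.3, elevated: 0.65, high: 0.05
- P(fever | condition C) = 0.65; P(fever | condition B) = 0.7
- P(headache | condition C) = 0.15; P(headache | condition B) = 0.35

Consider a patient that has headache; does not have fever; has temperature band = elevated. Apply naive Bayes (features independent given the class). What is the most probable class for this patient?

condition B

condition C: 0.7 × 0.25 × (1−0.65) × 0.15 = 0.0091875
condition B: 0.3 × 0.65 × (1−0.7) × 0.35 = 0.020475
Highest score → condition B.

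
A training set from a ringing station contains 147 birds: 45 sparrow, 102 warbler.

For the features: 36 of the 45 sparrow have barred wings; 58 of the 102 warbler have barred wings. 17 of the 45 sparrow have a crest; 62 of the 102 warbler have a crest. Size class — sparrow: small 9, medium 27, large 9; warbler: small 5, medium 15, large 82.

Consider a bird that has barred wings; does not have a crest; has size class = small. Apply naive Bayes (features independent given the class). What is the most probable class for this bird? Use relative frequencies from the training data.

sparrow

sparrow: (45/147) × (36/45) × (28/45) × (9/45) ≈ 0.0304762
warbler: (102/147) × (58/102) × (40/102) × (5/102) ≈ 0.00758473
Highest score → sparrow.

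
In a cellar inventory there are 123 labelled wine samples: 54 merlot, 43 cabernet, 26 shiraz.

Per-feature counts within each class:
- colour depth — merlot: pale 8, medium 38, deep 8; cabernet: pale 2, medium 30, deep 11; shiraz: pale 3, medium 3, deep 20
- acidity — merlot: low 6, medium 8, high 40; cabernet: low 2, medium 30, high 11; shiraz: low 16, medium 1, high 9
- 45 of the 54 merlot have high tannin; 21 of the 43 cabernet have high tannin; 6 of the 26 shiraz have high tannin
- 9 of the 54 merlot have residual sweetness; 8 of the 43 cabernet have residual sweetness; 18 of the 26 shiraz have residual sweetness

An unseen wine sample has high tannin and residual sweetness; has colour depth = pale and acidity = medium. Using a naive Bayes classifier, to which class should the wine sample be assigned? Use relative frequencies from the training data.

merlot

merlot: (54/123) × (8/54) × (8/54) × (45/54) × (9/54) ≈ 0.00133828
cabernet: (43/123) × (2/43) × (30/43) × (21/43) × (8/43) ≈ 0.00103074
shiraz: (26/123) × (3/26) × (1/26) × (6/26) × (18/26) ≈ 0.000149872
Highest score → merlot.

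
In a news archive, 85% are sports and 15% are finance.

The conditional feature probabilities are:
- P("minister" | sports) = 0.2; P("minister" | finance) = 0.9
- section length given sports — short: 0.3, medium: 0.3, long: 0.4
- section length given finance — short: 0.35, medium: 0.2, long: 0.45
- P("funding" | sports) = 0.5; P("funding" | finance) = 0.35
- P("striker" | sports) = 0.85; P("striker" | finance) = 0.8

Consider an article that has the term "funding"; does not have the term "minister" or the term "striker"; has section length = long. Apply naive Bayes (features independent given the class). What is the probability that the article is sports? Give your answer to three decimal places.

0.977

sports: 0.85 × (1−0.2) × 0.4 × 0.5 × (1−0.85) = 0.0204
finance: 0.15 × (1−0.9) × 0.45 × 0.35 × (1−0.8) = 0.0004725
P(sports | x) = 0.0204 / 0.0208725 ≈ 0.977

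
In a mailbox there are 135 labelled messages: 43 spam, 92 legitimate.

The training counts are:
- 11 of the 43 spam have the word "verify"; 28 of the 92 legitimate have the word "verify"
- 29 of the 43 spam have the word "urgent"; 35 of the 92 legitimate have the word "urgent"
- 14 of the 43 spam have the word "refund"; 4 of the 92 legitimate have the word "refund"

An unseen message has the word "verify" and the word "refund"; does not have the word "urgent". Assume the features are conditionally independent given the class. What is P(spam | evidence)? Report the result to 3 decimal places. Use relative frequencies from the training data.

spam: (43/135) × (11/43) × (14/43) × (14/43) ≈ 0.0086373
legitimate: (92/135) × (28/92) × (57/92) × (4/92) ≈ 0.00558706
P(spam | x) = 0.0086373 / 0.01422436 ≈ 0.607

0.607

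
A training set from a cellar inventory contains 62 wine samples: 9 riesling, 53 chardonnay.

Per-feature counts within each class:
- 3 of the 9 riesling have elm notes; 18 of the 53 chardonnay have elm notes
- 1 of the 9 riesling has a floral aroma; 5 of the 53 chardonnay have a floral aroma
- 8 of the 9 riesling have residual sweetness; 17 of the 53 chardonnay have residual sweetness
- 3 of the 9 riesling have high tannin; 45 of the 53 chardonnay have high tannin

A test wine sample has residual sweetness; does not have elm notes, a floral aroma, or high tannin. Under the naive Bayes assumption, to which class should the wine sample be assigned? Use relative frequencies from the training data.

riesling

riesling: (9/62) × (6/9) × (8/9) × (8/9) × (6/9) ≈ 0.0509757
chardonnay: (53/62) × (35/53) × (48/53) × (17/53) × (8/53) ≈ 0.0247531
Highest score → riesling.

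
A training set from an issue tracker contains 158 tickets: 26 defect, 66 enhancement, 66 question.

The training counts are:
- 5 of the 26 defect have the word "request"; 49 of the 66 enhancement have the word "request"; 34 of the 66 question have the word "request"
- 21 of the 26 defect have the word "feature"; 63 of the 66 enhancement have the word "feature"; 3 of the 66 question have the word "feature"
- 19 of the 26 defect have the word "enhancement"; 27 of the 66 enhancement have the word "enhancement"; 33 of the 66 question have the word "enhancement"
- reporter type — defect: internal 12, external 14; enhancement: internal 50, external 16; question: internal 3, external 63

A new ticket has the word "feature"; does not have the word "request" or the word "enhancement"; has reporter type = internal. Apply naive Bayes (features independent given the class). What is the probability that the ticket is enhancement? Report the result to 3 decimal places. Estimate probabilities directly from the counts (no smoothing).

0.772

defect: (26/158) × (21/26) × (21/26) × (7/26) × (12/26) ≈ 0.0133395
enhancement: (66/158) × (17/66) × (63/66) × (39/66) × (50/66) ≈ 0.0459764
question: (66/158) × (32/66) × (3/66) × (33/66) × (3/66) ≈ 0.000209227
P(enhancement | x) = 0.0459764 / 0.059525127 ≈ 0.772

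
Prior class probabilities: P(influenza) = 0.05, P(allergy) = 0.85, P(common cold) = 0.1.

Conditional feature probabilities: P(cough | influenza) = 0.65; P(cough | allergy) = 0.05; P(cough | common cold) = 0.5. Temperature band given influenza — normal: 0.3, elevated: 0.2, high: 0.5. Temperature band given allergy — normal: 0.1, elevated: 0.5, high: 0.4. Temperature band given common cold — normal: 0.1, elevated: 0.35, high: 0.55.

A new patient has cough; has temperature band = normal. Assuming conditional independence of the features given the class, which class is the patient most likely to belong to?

influenza

influenza: 0.05 × 0.65 × 0.3 = 0.00975
allergy: 0.85 × 0.05 × 0.1 = 0.00425
common cold: 0.1 × 0.5 × 0.1 = 0.005
Highest score → influenza.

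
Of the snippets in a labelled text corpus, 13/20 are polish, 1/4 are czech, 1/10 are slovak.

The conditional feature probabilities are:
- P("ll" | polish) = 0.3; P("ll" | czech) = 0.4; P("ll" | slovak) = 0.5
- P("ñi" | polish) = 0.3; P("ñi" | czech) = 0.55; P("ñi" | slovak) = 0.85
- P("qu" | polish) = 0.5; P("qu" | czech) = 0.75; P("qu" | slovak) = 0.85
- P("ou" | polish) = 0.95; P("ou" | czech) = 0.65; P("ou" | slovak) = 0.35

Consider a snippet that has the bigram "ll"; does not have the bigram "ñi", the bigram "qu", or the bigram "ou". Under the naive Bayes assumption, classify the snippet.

czech

polish: 0.65 × 0.3 × (1−0.3) × (1−0.5) × (1−0.95) = 0.0034125
czech: 0.25 × 0.4 × (1−0.55) × (1−0.75) × (1−0.65) = 0.0039375
slovak: 0.1 × 0.5 × (1−0.85) × (1−0.85) × (1−0.35) = 0.00073125
Highest score → czech.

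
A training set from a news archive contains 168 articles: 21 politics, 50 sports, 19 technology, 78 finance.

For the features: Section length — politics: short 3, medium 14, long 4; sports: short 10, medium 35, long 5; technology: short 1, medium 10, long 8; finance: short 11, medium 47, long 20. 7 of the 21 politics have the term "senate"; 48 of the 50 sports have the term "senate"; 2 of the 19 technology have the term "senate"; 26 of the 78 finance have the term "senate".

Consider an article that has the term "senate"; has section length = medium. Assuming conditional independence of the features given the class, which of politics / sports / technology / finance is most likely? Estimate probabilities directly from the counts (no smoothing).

sports

politics: (21/168) × (14/21) × (7/21) ≈ 0.0277778
sports: (50/168) × (35/50) × (48/50) = 0.2
technology: (19/168) × (10/19) × (2/19) ≈ 0.00626566
finance: (78/168) × (47/78) × (26/78) ≈ 0.093254
Highest score → sports.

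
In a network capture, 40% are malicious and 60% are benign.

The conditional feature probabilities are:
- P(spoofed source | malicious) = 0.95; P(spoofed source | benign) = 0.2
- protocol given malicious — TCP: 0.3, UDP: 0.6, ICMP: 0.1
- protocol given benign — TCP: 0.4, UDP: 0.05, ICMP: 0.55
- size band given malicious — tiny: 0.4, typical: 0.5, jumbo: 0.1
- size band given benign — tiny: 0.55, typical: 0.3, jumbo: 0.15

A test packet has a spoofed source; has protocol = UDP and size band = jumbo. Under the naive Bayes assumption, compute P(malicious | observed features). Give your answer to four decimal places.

0.9620

malicious: 0.4 × 0.95 × 0.6 × 0.1 = 0.0228
benign: 0.6 × 0.2 × 0.05 × 0.15 = 0.0009
P(malicious | x) = 0.0228 / 0.0237 ≈ 0.9620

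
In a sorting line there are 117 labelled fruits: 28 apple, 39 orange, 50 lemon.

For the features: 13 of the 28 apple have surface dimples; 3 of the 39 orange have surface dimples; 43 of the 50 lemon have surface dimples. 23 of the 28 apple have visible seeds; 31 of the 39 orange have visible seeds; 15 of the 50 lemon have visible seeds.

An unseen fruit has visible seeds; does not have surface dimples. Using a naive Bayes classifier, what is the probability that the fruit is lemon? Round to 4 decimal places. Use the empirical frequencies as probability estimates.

apple: (28/117) × (15/28) × (23/28) ≈ 0.105311
orange: (39/117) × (36/39) × (31/39) ≈ 0.244576
lemon: (50/117) × (7/50) × (15/50) ≈ 0.0179487
P(lemon | x) = 0.0179487 / 0.3678357 ≈ 0.0488

0.0488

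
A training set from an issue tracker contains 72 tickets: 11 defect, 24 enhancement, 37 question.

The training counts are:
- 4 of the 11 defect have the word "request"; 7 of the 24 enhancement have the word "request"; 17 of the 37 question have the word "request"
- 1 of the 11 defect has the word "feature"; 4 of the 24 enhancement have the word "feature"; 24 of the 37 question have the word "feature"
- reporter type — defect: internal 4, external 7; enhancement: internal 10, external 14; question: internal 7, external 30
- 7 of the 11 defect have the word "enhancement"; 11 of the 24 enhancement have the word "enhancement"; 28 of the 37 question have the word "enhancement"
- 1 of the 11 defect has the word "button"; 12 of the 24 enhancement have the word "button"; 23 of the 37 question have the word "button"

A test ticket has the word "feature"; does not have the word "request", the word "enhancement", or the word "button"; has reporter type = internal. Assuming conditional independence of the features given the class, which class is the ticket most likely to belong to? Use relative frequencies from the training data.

defect: (11/72) × (7/11) × (1/11) × (4/11) × (4/11) × (10/11) ≈ 0.00106247
enhancement: (24/72) × (17/24) × (4/24) × (10/24) × (13/24) × (12/24) ≈ 0.00444075
question: (37/72) × (20/37) × (24/37) × (7/37) × (9/37) × (14/37) ≈ 0.0031374
Highest score → enhancement.

enhancement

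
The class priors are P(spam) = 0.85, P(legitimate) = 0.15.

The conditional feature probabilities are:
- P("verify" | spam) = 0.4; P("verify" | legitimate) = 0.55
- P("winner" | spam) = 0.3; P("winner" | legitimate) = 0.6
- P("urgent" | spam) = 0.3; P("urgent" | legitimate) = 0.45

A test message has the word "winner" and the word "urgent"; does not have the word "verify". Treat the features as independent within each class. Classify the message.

spam

spam: 0.85 × (1−0.4) × 0.3 × 0.3 = 0.0459
legitimate: 0.15 × (1−0.55) × 0.6 × 0.45 = 0.018225
Highest score → spam.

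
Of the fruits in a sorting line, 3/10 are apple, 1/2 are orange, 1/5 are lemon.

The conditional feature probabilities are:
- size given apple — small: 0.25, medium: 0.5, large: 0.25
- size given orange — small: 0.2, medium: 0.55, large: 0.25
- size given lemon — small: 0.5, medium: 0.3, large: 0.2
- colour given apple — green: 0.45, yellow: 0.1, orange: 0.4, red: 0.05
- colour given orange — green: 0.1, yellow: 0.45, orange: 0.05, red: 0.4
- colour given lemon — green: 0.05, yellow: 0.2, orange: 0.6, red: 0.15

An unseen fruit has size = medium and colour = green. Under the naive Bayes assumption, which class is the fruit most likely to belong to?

apple

apple: 0.3 × 0.5 × 0.45 = 0.0675
orange: 0.5 × 0.55 × 0.1 = 0.0275
lemon: 0.2 × 0.3 × 0.05 = 0.003
Highest score → apple.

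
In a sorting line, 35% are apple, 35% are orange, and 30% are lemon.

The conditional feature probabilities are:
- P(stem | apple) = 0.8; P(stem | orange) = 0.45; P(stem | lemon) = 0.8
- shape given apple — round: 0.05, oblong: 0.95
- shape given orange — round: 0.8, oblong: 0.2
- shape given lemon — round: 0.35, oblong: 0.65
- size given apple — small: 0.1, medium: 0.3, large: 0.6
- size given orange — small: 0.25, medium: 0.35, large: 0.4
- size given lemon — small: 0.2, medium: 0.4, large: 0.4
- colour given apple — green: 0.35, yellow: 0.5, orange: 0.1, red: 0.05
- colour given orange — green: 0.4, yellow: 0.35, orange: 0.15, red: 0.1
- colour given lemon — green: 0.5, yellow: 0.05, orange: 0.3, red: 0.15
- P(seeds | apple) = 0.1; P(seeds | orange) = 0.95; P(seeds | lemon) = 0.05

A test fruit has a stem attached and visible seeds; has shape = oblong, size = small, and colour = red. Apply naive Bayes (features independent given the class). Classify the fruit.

apple: 0.35 × 0.8 × 0.95 × 0.1 × 0.05 × 0.1 = 0.000133
orange: 0.35 × 0.45 × 0.2 × 0.25 × 0.1 × 0.95 = 0.000748125
lemon: 0.3 × 0.8 × 0.65 × 0.2 × 0.15 × 0.05 = 0.000234
Highest score → orange.

orange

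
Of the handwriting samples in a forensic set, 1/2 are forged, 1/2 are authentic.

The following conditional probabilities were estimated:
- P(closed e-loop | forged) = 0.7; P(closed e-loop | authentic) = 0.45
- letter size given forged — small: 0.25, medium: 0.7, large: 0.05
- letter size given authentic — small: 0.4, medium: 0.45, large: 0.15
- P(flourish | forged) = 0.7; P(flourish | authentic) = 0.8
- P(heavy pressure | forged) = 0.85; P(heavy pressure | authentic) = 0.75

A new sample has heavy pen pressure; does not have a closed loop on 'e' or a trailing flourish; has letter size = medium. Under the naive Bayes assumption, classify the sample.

forged: 0.5 × (1−0.7) × 0.7 × (1−0.7) × 0.85 = 0.026775
authentic: 0.5 × (1−0.45) × 0.45 × (1−0.8) × 0.75 = 0.0185625
Highest score → forged.

forged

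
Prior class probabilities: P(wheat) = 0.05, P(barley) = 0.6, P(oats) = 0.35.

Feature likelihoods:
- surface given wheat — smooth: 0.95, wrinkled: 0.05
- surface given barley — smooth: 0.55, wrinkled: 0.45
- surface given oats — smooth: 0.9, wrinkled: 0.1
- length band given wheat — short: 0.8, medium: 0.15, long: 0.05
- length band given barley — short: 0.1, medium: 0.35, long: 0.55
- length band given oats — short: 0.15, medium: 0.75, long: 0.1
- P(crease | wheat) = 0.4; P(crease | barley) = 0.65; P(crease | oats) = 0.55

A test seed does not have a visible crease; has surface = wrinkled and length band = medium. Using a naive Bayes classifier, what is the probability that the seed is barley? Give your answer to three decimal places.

0.733

wheat: 0.05 × 0.05 × 0.15 × (1−0.4) = 0.000225
barley: 0.6 × 0.45 × 0.35 × (1−0.65) = 0.033075
oats: 0.35 × 0.1 × 0.75 × (1−0.55) = 0.0118125
P(barley | x) = 0.033075 / 0.0451125 ≈ 0.733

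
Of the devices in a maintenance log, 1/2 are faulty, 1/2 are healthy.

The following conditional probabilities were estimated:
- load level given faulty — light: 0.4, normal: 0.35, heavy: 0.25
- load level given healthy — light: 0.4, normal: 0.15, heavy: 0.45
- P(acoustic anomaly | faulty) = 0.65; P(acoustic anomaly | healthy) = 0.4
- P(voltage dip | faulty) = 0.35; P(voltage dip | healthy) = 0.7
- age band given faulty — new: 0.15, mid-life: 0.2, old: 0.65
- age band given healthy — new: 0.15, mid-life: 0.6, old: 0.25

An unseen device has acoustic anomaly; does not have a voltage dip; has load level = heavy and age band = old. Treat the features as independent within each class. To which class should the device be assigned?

faulty: 0.5 × 0.25 × 0.65 × (1−0.35) × 0.65 = 0.034328125
healthy: 0.5 × 0.45 × 0.4 × (1−0.7) × 0.25 = 0.00675
Highest score → faulty.

faulty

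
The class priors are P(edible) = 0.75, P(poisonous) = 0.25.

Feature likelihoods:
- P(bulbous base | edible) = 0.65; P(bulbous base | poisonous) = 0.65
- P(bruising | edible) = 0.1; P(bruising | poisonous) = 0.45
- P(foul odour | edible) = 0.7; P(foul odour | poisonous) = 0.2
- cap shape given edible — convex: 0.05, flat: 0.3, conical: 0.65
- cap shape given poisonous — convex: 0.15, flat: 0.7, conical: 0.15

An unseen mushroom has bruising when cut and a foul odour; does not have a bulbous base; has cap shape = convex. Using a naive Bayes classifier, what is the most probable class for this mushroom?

poisonous

edible: 0.75 × (1−0.65) × 0.1 × 0.7 × 0.05 = 0.00091875
poisonous: 0.25 × (1−0.65) × 0.45 × 0.2 × 0.15 = 0.00118125
Highest score → poisonous.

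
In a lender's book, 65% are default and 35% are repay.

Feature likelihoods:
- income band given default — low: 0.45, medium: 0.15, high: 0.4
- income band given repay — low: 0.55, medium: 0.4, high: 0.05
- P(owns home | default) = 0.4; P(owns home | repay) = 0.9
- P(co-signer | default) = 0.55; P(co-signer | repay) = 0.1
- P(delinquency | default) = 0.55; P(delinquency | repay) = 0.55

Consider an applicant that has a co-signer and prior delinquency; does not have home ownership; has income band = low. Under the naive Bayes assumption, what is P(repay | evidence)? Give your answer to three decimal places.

default: 0.65 × 0.45 × (1−0.4) × 0.55 × 0.55 = 0.05308875
repay: 0.35 × 0.55 × (1−0.9) × 0.1 × 0.55 = 0.00105875
P(repay | x) = 0.00105875 / 0.0541475 ≈ 0.020

0.020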